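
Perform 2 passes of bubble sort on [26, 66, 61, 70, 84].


Initial: [26, 66, 61, 70, 84]
Pass 1: [26, 61, 66, 70, 84] (1 swaps)
Pass 2: [26, 61, 66, 70, 84] (0 swaps)

After 2 passes: [26, 61, 66, 70, 84]


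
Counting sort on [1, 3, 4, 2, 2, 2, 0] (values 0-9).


Input: [1, 3, 4, 2, 2, 2, 0]
Counts: [1, 1, 3, 1, 1, 0, 0, 0, 0, 0]

Sorted: [0, 1, 2, 2, 2, 3, 4]


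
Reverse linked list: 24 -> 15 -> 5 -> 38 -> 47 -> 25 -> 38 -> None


Step 1: curr=24, set curr.next=prev(None) | reversed so far: 24
Step 2: curr=15, set curr.next=prev(24) | reversed so far: 15 -> 24
Step 3: curr=5, set curr.next=prev(15) | reversed so far: 5 -> 15 -> 24
Step 4: curr=38, set curr.next=prev(5) | reversed so far: 38 -> 5 -> 15 -> 24
Step 5: curr=47, set curr.next=prev(38) | reversed so far: 47 -> 38 -> 5 -> 15 -> 24
Step 6: curr=25, set curr.next=prev(47) | reversed so far: 25 -> 47 -> 38 -> 5 -> 15 -> 24
Step 7: curr=38, set curr.next=prev(25) | reversed so far: 38 -> 25 -> 47 -> 38 -> 5 -> 15 -> 24

38 -> 25 -> 47 -> 38 -> 5 -> 15 -> 24 -> None


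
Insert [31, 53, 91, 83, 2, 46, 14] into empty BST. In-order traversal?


Insert 31: root
Insert 53: R from 31
Insert 91: R from 31 -> R from 53
Insert 83: R from 31 -> R from 53 -> L from 91
Insert 2: L from 31
Insert 46: R from 31 -> L from 53
Insert 14: L from 31 -> R from 2

In-order: [2, 14, 31, 46, 53, 83, 91]


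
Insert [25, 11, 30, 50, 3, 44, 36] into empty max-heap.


Insert 25: [25]
Insert 11: [25, 11]
Insert 30: [30, 11, 25]
Insert 50: [50, 30, 25, 11]
Insert 3: [50, 30, 25, 11, 3]
Insert 44: [50, 30, 44, 11, 3, 25]
Insert 36: [50, 30, 44, 11, 3, 25, 36]

Final heap: [50, 30, 44, 11, 3, 25, 36]


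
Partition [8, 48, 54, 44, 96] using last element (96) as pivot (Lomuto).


Pivot: 96
  8 <= 96: advance i (no swap)
  48 <= 96: advance i (no swap)
  54 <= 96: advance i (no swap)
  44 <= 96: advance i (no swap)
Place pivot at 4: [8, 48, 54, 44, 96]

Partitioned: [8, 48, 54, 44, 96]


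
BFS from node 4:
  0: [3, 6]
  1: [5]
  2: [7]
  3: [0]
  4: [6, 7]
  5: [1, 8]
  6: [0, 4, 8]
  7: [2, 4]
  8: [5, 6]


Visit 4, enqueue [6, 7]
Visit 6, enqueue [0, 8]
Visit 7, enqueue [2]
Visit 0, enqueue [3]
Visit 8, enqueue [5]
Visit 2, enqueue []
Visit 3, enqueue []
Visit 5, enqueue [1]
Visit 1, enqueue []

BFS order: [4, 6, 7, 0, 8, 2, 3, 5, 1]


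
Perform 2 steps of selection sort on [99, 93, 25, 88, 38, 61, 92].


Initial: [99, 93, 25, 88, 38, 61, 92]
Step 1: min=25 at 2
  Swap: [25, 93, 99, 88, 38, 61, 92]
Step 2: min=38 at 4
  Swap: [25, 38, 99, 88, 93, 61, 92]

After 2 steps: [25, 38, 99, 88, 93, 61, 92]


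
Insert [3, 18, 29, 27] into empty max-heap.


Insert 3: [3]
Insert 18: [18, 3]
Insert 29: [29, 3, 18]
Insert 27: [29, 27, 18, 3]

Final heap: [29, 27, 18, 3]


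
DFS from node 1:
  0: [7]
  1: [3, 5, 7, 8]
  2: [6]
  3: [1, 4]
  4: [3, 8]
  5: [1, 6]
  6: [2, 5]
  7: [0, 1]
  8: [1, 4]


Visit 1, push [8, 7, 5, 3]
Visit 3, push [4]
Visit 4, push [8]
Visit 8, push []
Visit 5, push [6]
Visit 6, push [2]
Visit 2, push []
Visit 7, push [0]
Visit 0, push []

DFS order: [1, 3, 4, 8, 5, 6, 2, 7, 0]


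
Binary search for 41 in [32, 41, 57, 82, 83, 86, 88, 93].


Step 1: lo=0, hi=7, mid=3, val=82
Step 2: lo=0, hi=2, mid=1, val=41

Found at index 1


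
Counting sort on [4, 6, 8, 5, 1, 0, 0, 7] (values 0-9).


Input: [4, 6, 8, 5, 1, 0, 0, 7]
Counts: [2, 1, 0, 0, 1, 1, 1, 1, 1, 0]

Sorted: [0, 0, 1, 4, 5, 6, 7, 8]


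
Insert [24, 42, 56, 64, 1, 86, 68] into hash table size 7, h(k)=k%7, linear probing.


Insert 24: h=3 -> slot 3
Insert 42: h=0 -> slot 0
Insert 56: h=0, 1 probes -> slot 1
Insert 64: h=1, 1 probes -> slot 2
Insert 1: h=1, 3 probes -> slot 4
Insert 86: h=2, 3 probes -> slot 5
Insert 68: h=5, 1 probes -> slot 6

Table: [42, 56, 64, 24, 1, 86, 68]


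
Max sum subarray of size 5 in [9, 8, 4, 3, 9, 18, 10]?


[0:5]: 33
[1:6]: 42
[2:7]: 44

Max: 44 at [2:7]


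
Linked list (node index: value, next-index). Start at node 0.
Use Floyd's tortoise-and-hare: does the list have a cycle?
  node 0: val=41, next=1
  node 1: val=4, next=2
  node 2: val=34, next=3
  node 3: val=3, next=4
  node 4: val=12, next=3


Floyd's tortoise (slow, +1) and hare (fast, +2):
  init: slow=0, fast=0
  step 1: slow=1, fast=2
  step 2: slow=2, fast=4
  step 3: slow=3, fast=4
  step 4: slow=4, fast=4
  slow == fast at node 4: cycle detected

Cycle: yes


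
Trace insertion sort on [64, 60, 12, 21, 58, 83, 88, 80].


Initial: [64, 60, 12, 21, 58, 83, 88, 80]
Insert 60: [60, 64, 12, 21, 58, 83, 88, 80]
Insert 12: [12, 60, 64, 21, 58, 83, 88, 80]
Insert 21: [12, 21, 60, 64, 58, 83, 88, 80]
Insert 58: [12, 21, 58, 60, 64, 83, 88, 80]
Insert 83: [12, 21, 58, 60, 64, 83, 88, 80]
Insert 88: [12, 21, 58, 60, 64, 83, 88, 80]
Insert 80: [12, 21, 58, 60, 64, 80, 83, 88]

Sorted: [12, 21, 58, 60, 64, 80, 83, 88]


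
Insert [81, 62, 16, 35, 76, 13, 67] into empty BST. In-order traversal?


Insert 81: root
Insert 62: L from 81
Insert 16: L from 81 -> L from 62
Insert 35: L from 81 -> L from 62 -> R from 16
Insert 76: L from 81 -> R from 62
Insert 13: L from 81 -> L from 62 -> L from 16
Insert 67: L from 81 -> R from 62 -> L from 76

In-order: [13, 16, 35, 62, 67, 76, 81]


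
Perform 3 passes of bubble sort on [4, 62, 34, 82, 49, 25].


Initial: [4, 62, 34, 82, 49, 25]
Pass 1: [4, 34, 62, 49, 25, 82] (3 swaps)
Pass 2: [4, 34, 49, 25, 62, 82] (2 swaps)
Pass 3: [4, 34, 25, 49, 62, 82] (1 swaps)

After 3 passes: [4, 34, 25, 49, 62, 82]


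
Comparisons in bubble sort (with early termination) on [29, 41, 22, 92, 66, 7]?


Algorithm: bubble sort (with early termination)
Input: [29, 41, 22, 92, 66, 7]
Sorted: [7, 22, 29, 41, 66, 92]

15


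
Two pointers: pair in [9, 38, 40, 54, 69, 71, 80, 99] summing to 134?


lo=0(9)+hi=7(99)=108
lo=1(38)+hi=7(99)=137
lo=1(38)+hi=6(80)=118
lo=2(40)+hi=6(80)=120
lo=3(54)+hi=6(80)=134

Yes: 54+80=134


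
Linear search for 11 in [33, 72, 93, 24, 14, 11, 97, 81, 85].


i=0: 33!=11
i=1: 72!=11
i=2: 93!=11
i=3: 24!=11
i=4: 14!=11
i=5: 11==11 found!

Found at 5, 6 comps


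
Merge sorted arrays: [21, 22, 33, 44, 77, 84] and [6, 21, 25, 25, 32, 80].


Take 6 from B
Take 21 from A
Take 21 from B
Take 22 from A
Take 25 from B
Take 25 from B
Take 32 from B
Take 33 from A
Take 44 from A
Take 77 from A
Take 80 from B

Merged: [6, 21, 21, 22, 25, 25, 32, 33, 44, 77, 80, 84]


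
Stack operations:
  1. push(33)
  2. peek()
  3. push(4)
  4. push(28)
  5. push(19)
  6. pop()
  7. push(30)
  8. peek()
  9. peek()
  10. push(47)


push(33) -> [33]
peek()->33
push(4) -> [33, 4]
push(28) -> [33, 4, 28]
push(19) -> [33, 4, 28, 19]
pop()->19, [33, 4, 28]
push(30) -> [33, 4, 28, 30]
peek()->30
peek()->30
push(47) -> [33, 4, 28, 30, 47]

Final stack: [33, 4, 28, 30, 47]


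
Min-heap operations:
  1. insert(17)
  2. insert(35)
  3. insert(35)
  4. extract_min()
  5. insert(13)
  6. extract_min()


insert(17) -> [17]
insert(35) -> [17, 35]
insert(35) -> [17, 35, 35]
extract_min()->17, [35, 35]
insert(13) -> [13, 35, 35]
extract_min()->13, [35, 35]

Final heap: [35, 35]


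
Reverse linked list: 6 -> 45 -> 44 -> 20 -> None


Step 1: curr=6, set curr.next=prev(None) | reversed so far: 6
Step 2: curr=45, set curr.next=prev(6) | reversed so far: 45 -> 6
Step 3: curr=44, set curr.next=prev(45) | reversed so far: 44 -> 45 -> 6
Step 4: curr=20, set curr.next=prev(44) | reversed so far: 20 -> 44 -> 45 -> 6

20 -> 44 -> 45 -> 6 -> None


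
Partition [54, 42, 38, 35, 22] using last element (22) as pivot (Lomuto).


Pivot: 22
Place pivot at 0: [22, 42, 38, 35, 54]

Partitioned: [22, 42, 38, 35, 54]


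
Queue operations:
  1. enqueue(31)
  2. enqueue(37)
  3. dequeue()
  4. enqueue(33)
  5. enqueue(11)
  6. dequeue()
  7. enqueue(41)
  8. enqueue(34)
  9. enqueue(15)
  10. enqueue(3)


enqueue(31) -> [31]
enqueue(37) -> [31, 37]
dequeue()->31, [37]
enqueue(33) -> [37, 33]
enqueue(11) -> [37, 33, 11]
dequeue()->37, [33, 11]
enqueue(41) -> [33, 11, 41]
enqueue(34) -> [33, 11, 41, 34]
enqueue(15) -> [33, 11, 41, 34, 15]
enqueue(3) -> [33, 11, 41, 34, 15, 3]

Final queue: [33, 11, 41, 34, 15, 3]


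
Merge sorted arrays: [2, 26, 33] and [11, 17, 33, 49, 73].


Take 2 from A
Take 11 from B
Take 17 from B
Take 26 from A
Take 33 from A

Merged: [2, 11, 17, 26, 33, 33, 49, 73]


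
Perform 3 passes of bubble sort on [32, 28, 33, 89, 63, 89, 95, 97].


Initial: [32, 28, 33, 89, 63, 89, 95, 97]
Pass 1: [28, 32, 33, 63, 89, 89, 95, 97] (2 swaps)
Pass 2: [28, 32, 33, 63, 89, 89, 95, 97] (0 swaps)
Pass 3: [28, 32, 33, 63, 89, 89, 95, 97] (0 swaps)

After 3 passes: [28, 32, 33, 63, 89, 89, 95, 97]


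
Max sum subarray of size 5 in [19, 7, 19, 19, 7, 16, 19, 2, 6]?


[0:5]: 71
[1:6]: 68
[2:7]: 80
[3:8]: 63
[4:9]: 50

Max: 80 at [2:7]


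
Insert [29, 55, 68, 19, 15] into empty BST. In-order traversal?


Insert 29: root
Insert 55: R from 29
Insert 68: R from 29 -> R from 55
Insert 19: L from 29
Insert 15: L from 29 -> L from 19

In-order: [15, 19, 29, 55, 68]


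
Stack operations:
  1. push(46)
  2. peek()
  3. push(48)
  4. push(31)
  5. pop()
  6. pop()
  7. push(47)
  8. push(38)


push(46) -> [46]
peek()->46
push(48) -> [46, 48]
push(31) -> [46, 48, 31]
pop()->31, [46, 48]
pop()->48, [46]
push(47) -> [46, 47]
push(38) -> [46, 47, 38]

Final stack: [46, 47, 38]


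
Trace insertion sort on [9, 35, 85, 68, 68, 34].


Initial: [9, 35, 85, 68, 68, 34]
Insert 35: [9, 35, 85, 68, 68, 34]
Insert 85: [9, 35, 85, 68, 68, 34]
Insert 68: [9, 35, 68, 85, 68, 34]
Insert 68: [9, 35, 68, 68, 85, 34]
Insert 34: [9, 34, 35, 68, 68, 85]

Sorted: [9, 34, 35, 68, 68, 85]


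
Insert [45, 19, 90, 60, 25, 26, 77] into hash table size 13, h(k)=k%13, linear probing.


Insert 45: h=6 -> slot 6
Insert 19: h=6, 1 probes -> slot 7
Insert 90: h=12 -> slot 12
Insert 60: h=8 -> slot 8
Insert 25: h=12, 1 probes -> slot 0
Insert 26: h=0, 1 probes -> slot 1
Insert 77: h=12, 3 probes -> slot 2

Table: [25, 26, 77, None, None, None, 45, 19, 60, None, None, None, 90]


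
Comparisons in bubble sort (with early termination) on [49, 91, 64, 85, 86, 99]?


Algorithm: bubble sort (with early termination)
Input: [49, 91, 64, 85, 86, 99]
Sorted: [49, 64, 85, 86, 91, 99]

9


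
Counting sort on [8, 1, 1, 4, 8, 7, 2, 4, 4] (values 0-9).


Input: [8, 1, 1, 4, 8, 7, 2, 4, 4]
Counts: [0, 2, 1, 0, 3, 0, 0, 1, 2, 0]

Sorted: [1, 1, 2, 4, 4, 4, 7, 8, 8]


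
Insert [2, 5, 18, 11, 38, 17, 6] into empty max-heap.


Insert 2: [2]
Insert 5: [5, 2]
Insert 18: [18, 2, 5]
Insert 11: [18, 11, 5, 2]
Insert 38: [38, 18, 5, 2, 11]
Insert 17: [38, 18, 17, 2, 11, 5]
Insert 6: [38, 18, 17, 2, 11, 5, 6]

Final heap: [38, 18, 17, 2, 11, 5, 6]


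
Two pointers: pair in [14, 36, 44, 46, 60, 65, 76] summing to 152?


lo=0(14)+hi=6(76)=90
lo=1(36)+hi=6(76)=112
lo=2(44)+hi=6(76)=120
lo=3(46)+hi=6(76)=122
lo=4(60)+hi=6(76)=136
lo=5(65)+hi=6(76)=141

No pair found


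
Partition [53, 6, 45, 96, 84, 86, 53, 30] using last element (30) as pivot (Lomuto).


Pivot: 30
  6 <= 30: swap -> [6, 53, 45, 96, 84, 86, 53, 30]
Place pivot at 1: [6, 30, 45, 96, 84, 86, 53, 53]

Partitioned: [6, 30, 45, 96, 84, 86, 53, 53]


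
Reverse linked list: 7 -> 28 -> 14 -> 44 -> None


Step 1: curr=7, set curr.next=prev(None) | reversed so far: 7
Step 2: curr=28, set curr.next=prev(7) | reversed so far: 28 -> 7
Step 3: curr=14, set curr.next=prev(28) | reversed so far: 14 -> 28 -> 7
Step 4: curr=44, set curr.next=prev(14) | reversed so far: 44 -> 14 -> 28 -> 7

44 -> 14 -> 28 -> 7 -> None


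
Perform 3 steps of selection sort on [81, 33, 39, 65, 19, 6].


Initial: [81, 33, 39, 65, 19, 6]
Step 1: min=6 at 5
  Swap: [6, 33, 39, 65, 19, 81]
Step 2: min=19 at 4
  Swap: [6, 19, 39, 65, 33, 81]
Step 3: min=33 at 4
  Swap: [6, 19, 33, 65, 39, 81]

After 3 steps: [6, 19, 33, 65, 39, 81]


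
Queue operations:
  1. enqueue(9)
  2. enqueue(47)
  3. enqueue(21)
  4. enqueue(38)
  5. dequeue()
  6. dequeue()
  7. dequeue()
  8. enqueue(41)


enqueue(9) -> [9]
enqueue(47) -> [9, 47]
enqueue(21) -> [9, 47, 21]
enqueue(38) -> [9, 47, 21, 38]
dequeue()->9, [47, 21, 38]
dequeue()->47, [21, 38]
dequeue()->21, [38]
enqueue(41) -> [38, 41]

Final queue: [38, 41]


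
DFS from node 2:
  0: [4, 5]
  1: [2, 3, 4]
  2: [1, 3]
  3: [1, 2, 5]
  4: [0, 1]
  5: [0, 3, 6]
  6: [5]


Visit 2, push [3, 1]
Visit 1, push [4, 3]
Visit 3, push [5]
Visit 5, push [6, 0]
Visit 0, push [4]
Visit 4, push []
Visit 6, push []

DFS order: [2, 1, 3, 5, 0, 4, 6]


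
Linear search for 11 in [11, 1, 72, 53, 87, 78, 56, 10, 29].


i=0: 11==11 found!

Found at 0, 1 comps


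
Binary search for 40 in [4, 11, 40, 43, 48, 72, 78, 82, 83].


Step 1: lo=0, hi=8, mid=4, val=48
Step 2: lo=0, hi=3, mid=1, val=11
Step 3: lo=2, hi=3, mid=2, val=40

Found at index 2


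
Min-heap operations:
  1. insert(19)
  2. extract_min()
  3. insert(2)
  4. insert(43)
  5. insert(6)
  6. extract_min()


insert(19) -> [19]
extract_min()->19, []
insert(2) -> [2]
insert(43) -> [2, 43]
insert(6) -> [2, 43, 6]
extract_min()->2, [6, 43]

Final heap: [6, 43]


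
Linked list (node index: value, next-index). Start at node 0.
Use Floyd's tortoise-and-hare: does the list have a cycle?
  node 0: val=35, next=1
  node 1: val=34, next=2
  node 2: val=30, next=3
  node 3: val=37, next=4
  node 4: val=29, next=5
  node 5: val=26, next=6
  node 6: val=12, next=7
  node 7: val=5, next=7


Floyd's tortoise (slow, +1) and hare (fast, +2):
  init: slow=0, fast=0
  step 1: slow=1, fast=2
  step 2: slow=2, fast=4
  step 3: slow=3, fast=6
  step 4: slow=4, fast=7
  step 5: slow=5, fast=7
  step 6: slow=6, fast=7
  step 7: slow=7, fast=7
  slow == fast at node 7: cycle detected

Cycle: yes


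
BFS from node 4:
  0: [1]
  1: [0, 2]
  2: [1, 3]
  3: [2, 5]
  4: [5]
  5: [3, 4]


Visit 4, enqueue [5]
Visit 5, enqueue [3]
Visit 3, enqueue [2]
Visit 2, enqueue [1]
Visit 1, enqueue [0]
Visit 0, enqueue []

BFS order: [4, 5, 3, 2, 1, 0]


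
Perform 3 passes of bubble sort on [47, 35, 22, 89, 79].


Initial: [47, 35, 22, 89, 79]
Pass 1: [35, 22, 47, 79, 89] (3 swaps)
Pass 2: [22, 35, 47, 79, 89] (1 swaps)
Pass 3: [22, 35, 47, 79, 89] (0 swaps)

After 3 passes: [22, 35, 47, 79, 89]


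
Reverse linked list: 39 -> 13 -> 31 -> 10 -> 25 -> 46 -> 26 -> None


Step 1: curr=39, set curr.next=prev(None) | reversed so far: 39
Step 2: curr=13, set curr.next=prev(39) | reversed so far: 13 -> 39
Step 3: curr=31, set curr.next=prev(13) | reversed so far: 31 -> 13 -> 39
Step 4: curr=10, set curr.next=prev(31) | reversed so far: 10 -> 31 -> 13 -> 39
Step 5: curr=25, set curr.next=prev(10) | reversed so far: 25 -> 10 -> 31 -> 13 -> 39
Step 6: curr=46, set curr.next=prev(25) | reversed so far: 46 -> 25 -> 10 -> 31 -> 13 -> 39
Step 7: curr=26, set curr.next=prev(46) | reversed so far: 26 -> 46 -> 25 -> 10 -> 31 -> 13 -> 39

26 -> 46 -> 25 -> 10 -> 31 -> 13 -> 39 -> None


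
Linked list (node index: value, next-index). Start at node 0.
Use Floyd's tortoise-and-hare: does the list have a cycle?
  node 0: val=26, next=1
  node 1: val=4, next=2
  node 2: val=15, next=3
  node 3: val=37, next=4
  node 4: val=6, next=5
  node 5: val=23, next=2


Floyd's tortoise (slow, +1) and hare (fast, +2):
  init: slow=0, fast=0
  step 1: slow=1, fast=2
  step 2: slow=2, fast=4
  step 3: slow=3, fast=2
  step 4: slow=4, fast=4
  slow == fast at node 4: cycle detected

Cycle: yes


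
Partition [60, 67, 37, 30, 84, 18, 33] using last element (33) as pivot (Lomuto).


Pivot: 33
  30 <= 33: swap -> [30, 67, 37, 60, 84, 18, 33]
  18 <= 33: swap -> [30, 18, 37, 60, 84, 67, 33]
Place pivot at 2: [30, 18, 33, 60, 84, 67, 37]

Partitioned: [30, 18, 33, 60, 84, 67, 37]


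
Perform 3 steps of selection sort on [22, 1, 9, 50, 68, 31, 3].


Initial: [22, 1, 9, 50, 68, 31, 3]
Step 1: min=1 at 1
  Swap: [1, 22, 9, 50, 68, 31, 3]
Step 2: min=3 at 6
  Swap: [1, 3, 9, 50, 68, 31, 22]
Step 3: min=9 at 2
  Swap: [1, 3, 9, 50, 68, 31, 22]

After 3 steps: [1, 3, 9, 50, 68, 31, 22]


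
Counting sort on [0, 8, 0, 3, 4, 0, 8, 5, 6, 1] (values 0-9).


Input: [0, 8, 0, 3, 4, 0, 8, 5, 6, 1]
Counts: [3, 1, 0, 1, 1, 1, 1, 0, 2, 0]

Sorted: [0, 0, 0, 1, 3, 4, 5, 6, 8, 8]


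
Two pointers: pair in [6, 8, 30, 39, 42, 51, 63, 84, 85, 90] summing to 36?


lo=0(6)+hi=9(90)=96
lo=0(6)+hi=8(85)=91
lo=0(6)+hi=7(84)=90
lo=0(6)+hi=6(63)=69
lo=0(6)+hi=5(51)=57
lo=0(6)+hi=4(42)=48
lo=0(6)+hi=3(39)=45
lo=0(6)+hi=2(30)=36

Yes: 6+30=36


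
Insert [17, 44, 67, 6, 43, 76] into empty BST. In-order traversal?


Insert 17: root
Insert 44: R from 17
Insert 67: R from 17 -> R from 44
Insert 6: L from 17
Insert 43: R from 17 -> L from 44
Insert 76: R from 17 -> R from 44 -> R from 67

In-order: [6, 17, 43, 44, 67, 76]


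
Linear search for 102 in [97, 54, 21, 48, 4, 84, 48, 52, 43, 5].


i=0: 97!=102
i=1: 54!=102
i=2: 21!=102
i=3: 48!=102
i=4: 4!=102
i=5: 84!=102
i=6: 48!=102
i=7: 52!=102
i=8: 43!=102
i=9: 5!=102

Not found, 10 comps


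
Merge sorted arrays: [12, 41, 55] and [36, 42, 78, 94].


Take 12 from A
Take 36 from B
Take 41 from A
Take 42 from B
Take 55 from A

Merged: [12, 36, 41, 42, 55, 78, 94]


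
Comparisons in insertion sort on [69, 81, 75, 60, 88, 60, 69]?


Algorithm: insertion sort
Input: [69, 81, 75, 60, 88, 60, 69]
Sorted: [60, 60, 69, 69, 75, 81, 88]

16


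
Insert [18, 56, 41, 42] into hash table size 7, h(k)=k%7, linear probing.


Insert 18: h=4 -> slot 4
Insert 56: h=0 -> slot 0
Insert 41: h=6 -> slot 6
Insert 42: h=0, 1 probes -> slot 1

Table: [56, 42, None, None, 18, None, 41]


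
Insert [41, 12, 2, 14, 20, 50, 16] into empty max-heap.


Insert 41: [41]
Insert 12: [41, 12]
Insert 2: [41, 12, 2]
Insert 14: [41, 14, 2, 12]
Insert 20: [41, 20, 2, 12, 14]
Insert 50: [50, 20, 41, 12, 14, 2]
Insert 16: [50, 20, 41, 12, 14, 2, 16]

Final heap: [50, 20, 41, 12, 14, 2, 16]


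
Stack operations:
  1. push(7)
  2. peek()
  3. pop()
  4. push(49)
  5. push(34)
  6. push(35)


push(7) -> [7]
peek()->7
pop()->7, []
push(49) -> [49]
push(34) -> [49, 34]
push(35) -> [49, 34, 35]

Final stack: [49, 34, 35]


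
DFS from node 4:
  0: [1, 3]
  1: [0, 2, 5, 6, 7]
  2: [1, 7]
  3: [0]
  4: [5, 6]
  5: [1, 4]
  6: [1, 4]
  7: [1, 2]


Visit 4, push [6, 5]
Visit 5, push [1]
Visit 1, push [7, 6, 2, 0]
Visit 0, push [3]
Visit 3, push []
Visit 2, push [7]
Visit 7, push []
Visit 6, push []

DFS order: [4, 5, 1, 0, 3, 2, 7, 6]


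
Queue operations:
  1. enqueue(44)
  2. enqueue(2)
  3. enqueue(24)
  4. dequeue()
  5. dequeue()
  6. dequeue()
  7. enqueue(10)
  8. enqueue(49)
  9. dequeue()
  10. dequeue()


enqueue(44) -> [44]
enqueue(2) -> [44, 2]
enqueue(24) -> [44, 2, 24]
dequeue()->44, [2, 24]
dequeue()->2, [24]
dequeue()->24, []
enqueue(10) -> [10]
enqueue(49) -> [10, 49]
dequeue()->10, [49]
dequeue()->49, []

Final queue: []


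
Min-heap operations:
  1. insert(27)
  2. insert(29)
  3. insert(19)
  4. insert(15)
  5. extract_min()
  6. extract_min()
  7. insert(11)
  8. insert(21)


insert(27) -> [27]
insert(29) -> [27, 29]
insert(19) -> [19, 29, 27]
insert(15) -> [15, 19, 27, 29]
extract_min()->15, [19, 29, 27]
extract_min()->19, [27, 29]
insert(11) -> [11, 29, 27]
insert(21) -> [11, 21, 27, 29]

Final heap: [11, 21, 27, 29]


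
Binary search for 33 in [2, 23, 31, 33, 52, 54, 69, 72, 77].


Step 1: lo=0, hi=8, mid=4, val=52
Step 2: lo=0, hi=3, mid=1, val=23
Step 3: lo=2, hi=3, mid=2, val=31
Step 4: lo=3, hi=3, mid=3, val=33

Found at index 3


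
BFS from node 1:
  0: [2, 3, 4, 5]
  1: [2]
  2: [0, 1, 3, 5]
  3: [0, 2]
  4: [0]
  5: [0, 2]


Visit 1, enqueue [2]
Visit 2, enqueue [0, 3, 5]
Visit 0, enqueue [4]
Visit 3, enqueue []
Visit 5, enqueue []
Visit 4, enqueue []

BFS order: [1, 2, 0, 3, 5, 4]


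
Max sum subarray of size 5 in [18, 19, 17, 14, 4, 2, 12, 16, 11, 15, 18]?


[0:5]: 72
[1:6]: 56
[2:7]: 49
[3:8]: 48
[4:9]: 45
[5:10]: 56
[6:11]: 72

Max: 72 at [0:5]


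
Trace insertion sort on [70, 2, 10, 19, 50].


Initial: [70, 2, 10, 19, 50]
Insert 2: [2, 70, 10, 19, 50]
Insert 10: [2, 10, 70, 19, 50]
Insert 19: [2, 10, 19, 70, 50]
Insert 50: [2, 10, 19, 50, 70]

Sorted: [2, 10, 19, 50, 70]


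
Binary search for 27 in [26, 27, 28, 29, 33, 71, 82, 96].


Step 1: lo=0, hi=7, mid=3, val=29
Step 2: lo=0, hi=2, mid=1, val=27

Found at index 1


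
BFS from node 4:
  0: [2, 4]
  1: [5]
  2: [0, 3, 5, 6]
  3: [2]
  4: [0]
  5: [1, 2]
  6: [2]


Visit 4, enqueue [0]
Visit 0, enqueue [2]
Visit 2, enqueue [3, 5, 6]
Visit 3, enqueue []
Visit 5, enqueue [1]
Visit 6, enqueue []
Visit 1, enqueue []

BFS order: [4, 0, 2, 3, 5, 6, 1]


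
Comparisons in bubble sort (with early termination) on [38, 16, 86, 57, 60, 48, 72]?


Algorithm: bubble sort (with early termination)
Input: [38, 16, 86, 57, 60, 48, 72]
Sorted: [16, 38, 48, 57, 60, 72, 86]

18


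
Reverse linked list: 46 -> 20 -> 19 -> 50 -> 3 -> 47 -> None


Step 1: curr=46, set curr.next=prev(None) | reversed so far: 46
Step 2: curr=20, set curr.next=prev(46) | reversed so far: 20 -> 46
Step 3: curr=19, set curr.next=prev(20) | reversed so far: 19 -> 20 -> 46
Step 4: curr=50, set curr.next=prev(19) | reversed so far: 50 -> 19 -> 20 -> 46
Step 5: curr=3, set curr.next=prev(50) | reversed so far: 3 -> 50 -> 19 -> 20 -> 46
Step 6: curr=47, set curr.next=prev(3) | reversed so far: 47 -> 3 -> 50 -> 19 -> 20 -> 46

47 -> 3 -> 50 -> 19 -> 20 -> 46 -> None


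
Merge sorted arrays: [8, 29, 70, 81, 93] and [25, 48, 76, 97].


Take 8 from A
Take 25 from B
Take 29 from A
Take 48 from B
Take 70 from A
Take 76 from B
Take 81 from A
Take 93 from A

Merged: [8, 25, 29, 48, 70, 76, 81, 93, 97]


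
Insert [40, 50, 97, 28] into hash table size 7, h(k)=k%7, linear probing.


Insert 40: h=5 -> slot 5
Insert 50: h=1 -> slot 1
Insert 97: h=6 -> slot 6
Insert 28: h=0 -> slot 0

Table: [28, 50, None, None, None, 40, 97]


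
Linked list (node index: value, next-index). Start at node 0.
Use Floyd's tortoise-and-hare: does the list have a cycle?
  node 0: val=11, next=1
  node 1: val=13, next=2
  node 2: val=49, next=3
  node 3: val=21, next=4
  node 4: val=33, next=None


Floyd's tortoise (slow, +1) and hare (fast, +2):
  init: slow=0, fast=0
  step 1: slow=1, fast=2
  step 2: slow=2, fast=4
  step 3: fast -> None, no cycle

Cycle: no


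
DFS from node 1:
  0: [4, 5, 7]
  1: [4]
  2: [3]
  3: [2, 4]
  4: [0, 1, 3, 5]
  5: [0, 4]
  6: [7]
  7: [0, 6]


Visit 1, push [4]
Visit 4, push [5, 3, 0]
Visit 0, push [7, 5]
Visit 5, push []
Visit 7, push [6]
Visit 6, push []
Visit 3, push [2]
Visit 2, push []

DFS order: [1, 4, 0, 5, 7, 6, 3, 2]


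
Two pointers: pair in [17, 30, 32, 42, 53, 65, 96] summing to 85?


lo=0(17)+hi=6(96)=113
lo=0(17)+hi=5(65)=82
lo=1(30)+hi=5(65)=95
lo=1(30)+hi=4(53)=83
lo=2(32)+hi=4(53)=85

Yes: 32+53=85


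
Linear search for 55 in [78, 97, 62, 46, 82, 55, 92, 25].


i=0: 78!=55
i=1: 97!=55
i=2: 62!=55
i=3: 46!=55
i=4: 82!=55
i=5: 55==55 found!

Found at 5, 6 comps


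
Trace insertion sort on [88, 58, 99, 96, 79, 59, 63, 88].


Initial: [88, 58, 99, 96, 79, 59, 63, 88]
Insert 58: [58, 88, 99, 96, 79, 59, 63, 88]
Insert 99: [58, 88, 99, 96, 79, 59, 63, 88]
Insert 96: [58, 88, 96, 99, 79, 59, 63, 88]
Insert 79: [58, 79, 88, 96, 99, 59, 63, 88]
Insert 59: [58, 59, 79, 88, 96, 99, 63, 88]
Insert 63: [58, 59, 63, 79, 88, 96, 99, 88]
Insert 88: [58, 59, 63, 79, 88, 88, 96, 99]

Sorted: [58, 59, 63, 79, 88, 88, 96, 99]


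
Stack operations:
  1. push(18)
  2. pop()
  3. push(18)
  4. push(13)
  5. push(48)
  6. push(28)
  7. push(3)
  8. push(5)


push(18) -> [18]
pop()->18, []
push(18) -> [18]
push(13) -> [18, 13]
push(48) -> [18, 13, 48]
push(28) -> [18, 13, 48, 28]
push(3) -> [18, 13, 48, 28, 3]
push(5) -> [18, 13, 48, 28, 3, 5]

Final stack: [18, 13, 48, 28, 3, 5]


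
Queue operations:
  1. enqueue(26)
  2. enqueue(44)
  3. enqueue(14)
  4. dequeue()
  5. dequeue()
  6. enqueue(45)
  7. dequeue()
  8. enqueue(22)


enqueue(26) -> [26]
enqueue(44) -> [26, 44]
enqueue(14) -> [26, 44, 14]
dequeue()->26, [44, 14]
dequeue()->44, [14]
enqueue(45) -> [14, 45]
dequeue()->14, [45]
enqueue(22) -> [45, 22]

Final queue: [45, 22]


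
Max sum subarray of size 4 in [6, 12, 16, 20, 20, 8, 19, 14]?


[0:4]: 54
[1:5]: 68
[2:6]: 64
[3:7]: 67
[4:8]: 61

Max: 68 at [1:5]


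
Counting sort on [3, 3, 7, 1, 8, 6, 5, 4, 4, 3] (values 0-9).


Input: [3, 3, 7, 1, 8, 6, 5, 4, 4, 3]
Counts: [0, 1, 0, 3, 2, 1, 1, 1, 1, 0]

Sorted: [1, 3, 3, 3, 4, 4, 5, 6, 7, 8]


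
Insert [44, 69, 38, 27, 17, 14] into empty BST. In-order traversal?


Insert 44: root
Insert 69: R from 44
Insert 38: L from 44
Insert 27: L from 44 -> L from 38
Insert 17: L from 44 -> L from 38 -> L from 27
Insert 14: L from 44 -> L from 38 -> L from 27 -> L from 17

In-order: [14, 17, 27, 38, 44, 69]


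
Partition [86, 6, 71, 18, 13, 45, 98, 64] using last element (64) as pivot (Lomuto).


Pivot: 64
  6 <= 64: swap -> [6, 86, 71, 18, 13, 45, 98, 64]
  18 <= 64: swap -> [6, 18, 71, 86, 13, 45, 98, 64]
  13 <= 64: swap -> [6, 18, 13, 86, 71, 45, 98, 64]
  45 <= 64: swap -> [6, 18, 13, 45, 71, 86, 98, 64]
Place pivot at 4: [6, 18, 13, 45, 64, 86, 98, 71]

Partitioned: [6, 18, 13, 45, 64, 86, 98, 71]


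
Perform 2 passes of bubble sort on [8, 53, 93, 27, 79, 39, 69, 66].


Initial: [8, 53, 93, 27, 79, 39, 69, 66]
Pass 1: [8, 53, 27, 79, 39, 69, 66, 93] (5 swaps)
Pass 2: [8, 27, 53, 39, 69, 66, 79, 93] (4 swaps)

After 2 passes: [8, 27, 53, 39, 69, 66, 79, 93]


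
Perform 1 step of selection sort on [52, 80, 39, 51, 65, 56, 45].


Initial: [52, 80, 39, 51, 65, 56, 45]
Step 1: min=39 at 2
  Swap: [39, 80, 52, 51, 65, 56, 45]

After 1 step: [39, 80, 52, 51, 65, 56, 45]


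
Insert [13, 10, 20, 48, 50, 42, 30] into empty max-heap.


Insert 13: [13]
Insert 10: [13, 10]
Insert 20: [20, 10, 13]
Insert 48: [48, 20, 13, 10]
Insert 50: [50, 48, 13, 10, 20]
Insert 42: [50, 48, 42, 10, 20, 13]
Insert 30: [50, 48, 42, 10, 20, 13, 30]

Final heap: [50, 48, 42, 10, 20, 13, 30]


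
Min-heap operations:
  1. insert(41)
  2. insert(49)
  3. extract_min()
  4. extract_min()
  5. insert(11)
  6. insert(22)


insert(41) -> [41]
insert(49) -> [41, 49]
extract_min()->41, [49]
extract_min()->49, []
insert(11) -> [11]
insert(22) -> [11, 22]

Final heap: [11, 22]


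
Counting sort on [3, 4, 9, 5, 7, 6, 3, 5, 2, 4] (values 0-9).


Input: [3, 4, 9, 5, 7, 6, 3, 5, 2, 4]
Counts: [0, 0, 1, 2, 2, 2, 1, 1, 0, 1]

Sorted: [2, 3, 3, 4, 4, 5, 5, 6, 7, 9]


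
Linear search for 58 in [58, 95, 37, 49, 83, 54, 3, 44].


i=0: 58==58 found!

Found at 0, 1 comps


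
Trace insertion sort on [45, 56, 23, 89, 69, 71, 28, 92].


Initial: [45, 56, 23, 89, 69, 71, 28, 92]
Insert 56: [45, 56, 23, 89, 69, 71, 28, 92]
Insert 23: [23, 45, 56, 89, 69, 71, 28, 92]
Insert 89: [23, 45, 56, 89, 69, 71, 28, 92]
Insert 69: [23, 45, 56, 69, 89, 71, 28, 92]
Insert 71: [23, 45, 56, 69, 71, 89, 28, 92]
Insert 28: [23, 28, 45, 56, 69, 71, 89, 92]
Insert 92: [23, 28, 45, 56, 69, 71, 89, 92]

Sorted: [23, 28, 45, 56, 69, 71, 89, 92]


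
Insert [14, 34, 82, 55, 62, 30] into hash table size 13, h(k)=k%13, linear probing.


Insert 14: h=1 -> slot 1
Insert 34: h=8 -> slot 8
Insert 82: h=4 -> slot 4
Insert 55: h=3 -> slot 3
Insert 62: h=10 -> slot 10
Insert 30: h=4, 1 probes -> slot 5

Table: [None, 14, None, 55, 82, 30, None, None, 34, None, 62, None, None]


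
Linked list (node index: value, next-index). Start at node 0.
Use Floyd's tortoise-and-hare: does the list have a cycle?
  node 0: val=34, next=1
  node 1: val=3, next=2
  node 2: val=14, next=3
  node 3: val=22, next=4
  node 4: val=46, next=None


Floyd's tortoise (slow, +1) and hare (fast, +2):
  init: slow=0, fast=0
  step 1: slow=1, fast=2
  step 2: slow=2, fast=4
  step 3: fast -> None, no cycle

Cycle: no


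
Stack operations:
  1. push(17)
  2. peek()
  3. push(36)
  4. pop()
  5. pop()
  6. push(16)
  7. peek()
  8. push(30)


push(17) -> [17]
peek()->17
push(36) -> [17, 36]
pop()->36, [17]
pop()->17, []
push(16) -> [16]
peek()->16
push(30) -> [16, 30]

Final stack: [16, 30]


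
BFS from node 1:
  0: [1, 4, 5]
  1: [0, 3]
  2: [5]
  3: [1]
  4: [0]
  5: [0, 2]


Visit 1, enqueue [0, 3]
Visit 0, enqueue [4, 5]
Visit 3, enqueue []
Visit 4, enqueue []
Visit 5, enqueue [2]
Visit 2, enqueue []

BFS order: [1, 0, 3, 4, 5, 2]


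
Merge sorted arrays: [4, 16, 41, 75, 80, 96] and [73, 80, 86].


Take 4 from A
Take 16 from A
Take 41 from A
Take 73 from B
Take 75 from A
Take 80 from A
Take 80 from B
Take 86 from B

Merged: [4, 16, 41, 73, 75, 80, 80, 86, 96]


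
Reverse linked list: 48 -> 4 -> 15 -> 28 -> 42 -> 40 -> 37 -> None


Step 1: curr=48, set curr.next=prev(None) | reversed so far: 48
Step 2: curr=4, set curr.next=prev(48) | reversed so far: 4 -> 48
Step 3: curr=15, set curr.next=prev(4) | reversed so far: 15 -> 4 -> 48
Step 4: curr=28, set curr.next=prev(15) | reversed so far: 28 -> 15 -> 4 -> 48
Step 5: curr=42, set curr.next=prev(28) | reversed so far: 42 -> 28 -> 15 -> 4 -> 48
Step 6: curr=40, set curr.next=prev(42) | reversed so far: 40 -> 42 -> 28 -> 15 -> 4 -> 48
Step 7: curr=37, set curr.next=prev(40) | reversed so far: 37 -> 40 -> 42 -> 28 -> 15 -> 4 -> 48

37 -> 40 -> 42 -> 28 -> 15 -> 4 -> 48 -> None


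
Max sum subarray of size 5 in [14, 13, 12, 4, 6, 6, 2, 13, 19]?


[0:5]: 49
[1:6]: 41
[2:7]: 30
[3:8]: 31
[4:9]: 46

Max: 49 at [0:5]


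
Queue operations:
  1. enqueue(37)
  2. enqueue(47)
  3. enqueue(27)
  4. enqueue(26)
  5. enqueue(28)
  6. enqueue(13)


enqueue(37) -> [37]
enqueue(47) -> [37, 47]
enqueue(27) -> [37, 47, 27]
enqueue(26) -> [37, 47, 27, 26]
enqueue(28) -> [37, 47, 27, 26, 28]
enqueue(13) -> [37, 47, 27, 26, 28, 13]

Final queue: [37, 47, 27, 26, 28, 13]


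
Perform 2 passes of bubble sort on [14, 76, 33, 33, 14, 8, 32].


Initial: [14, 76, 33, 33, 14, 8, 32]
Pass 1: [14, 33, 33, 14, 8, 32, 76] (5 swaps)
Pass 2: [14, 33, 14, 8, 32, 33, 76] (3 swaps)

After 2 passes: [14, 33, 14, 8, 32, 33, 76]


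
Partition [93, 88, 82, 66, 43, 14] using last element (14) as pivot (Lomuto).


Pivot: 14
Place pivot at 0: [14, 88, 82, 66, 43, 93]

Partitioned: [14, 88, 82, 66, 43, 93]


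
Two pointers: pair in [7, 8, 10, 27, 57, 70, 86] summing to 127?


lo=0(7)+hi=6(86)=93
lo=1(8)+hi=6(86)=94
lo=2(10)+hi=6(86)=96
lo=3(27)+hi=6(86)=113
lo=4(57)+hi=6(86)=143
lo=4(57)+hi=5(70)=127

Yes: 57+70=127


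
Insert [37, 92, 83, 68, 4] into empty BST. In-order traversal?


Insert 37: root
Insert 92: R from 37
Insert 83: R from 37 -> L from 92
Insert 68: R from 37 -> L from 92 -> L from 83
Insert 4: L from 37

In-order: [4, 37, 68, 83, 92]


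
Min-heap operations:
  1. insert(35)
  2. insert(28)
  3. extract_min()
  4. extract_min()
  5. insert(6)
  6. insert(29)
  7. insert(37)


insert(35) -> [35]
insert(28) -> [28, 35]
extract_min()->28, [35]
extract_min()->35, []
insert(6) -> [6]
insert(29) -> [6, 29]
insert(37) -> [6, 29, 37]

Final heap: [6, 29, 37]


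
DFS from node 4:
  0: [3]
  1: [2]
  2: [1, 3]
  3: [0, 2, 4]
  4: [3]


Visit 4, push [3]
Visit 3, push [2, 0]
Visit 0, push []
Visit 2, push [1]
Visit 1, push []

DFS order: [4, 3, 0, 2, 1]


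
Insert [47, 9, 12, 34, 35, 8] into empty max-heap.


Insert 47: [47]
Insert 9: [47, 9]
Insert 12: [47, 9, 12]
Insert 34: [47, 34, 12, 9]
Insert 35: [47, 35, 12, 9, 34]
Insert 8: [47, 35, 12, 9, 34, 8]

Final heap: [47, 35, 12, 9, 34, 8]


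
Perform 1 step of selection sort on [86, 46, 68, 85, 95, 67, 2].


Initial: [86, 46, 68, 85, 95, 67, 2]
Step 1: min=2 at 6
  Swap: [2, 46, 68, 85, 95, 67, 86]

After 1 step: [2, 46, 68, 85, 95, 67, 86]


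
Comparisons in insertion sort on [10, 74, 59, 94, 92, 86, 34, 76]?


Algorithm: insertion sort
Input: [10, 74, 59, 94, 92, 86, 34, 76]
Sorted: [10, 34, 59, 74, 76, 86, 92, 94]

19


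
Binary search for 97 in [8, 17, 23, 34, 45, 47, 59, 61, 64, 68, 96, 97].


Step 1: lo=0, hi=11, mid=5, val=47
Step 2: lo=6, hi=11, mid=8, val=64
Step 3: lo=9, hi=11, mid=10, val=96
Step 4: lo=11, hi=11, mid=11, val=97

Found at index 11


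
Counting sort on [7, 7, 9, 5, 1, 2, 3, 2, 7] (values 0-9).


Input: [7, 7, 9, 5, 1, 2, 3, 2, 7]
Counts: [0, 1, 2, 1, 0, 1, 0, 3, 0, 1]

Sorted: [1, 2, 2, 3, 5, 7, 7, 7, 9]


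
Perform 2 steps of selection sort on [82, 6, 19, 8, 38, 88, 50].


Initial: [82, 6, 19, 8, 38, 88, 50]
Step 1: min=6 at 1
  Swap: [6, 82, 19, 8, 38, 88, 50]
Step 2: min=8 at 3
  Swap: [6, 8, 19, 82, 38, 88, 50]

After 2 steps: [6, 8, 19, 82, 38, 88, 50]


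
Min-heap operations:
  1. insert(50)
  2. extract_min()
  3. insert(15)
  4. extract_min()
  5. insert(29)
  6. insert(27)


insert(50) -> [50]
extract_min()->50, []
insert(15) -> [15]
extract_min()->15, []
insert(29) -> [29]
insert(27) -> [27, 29]

Final heap: [27, 29]


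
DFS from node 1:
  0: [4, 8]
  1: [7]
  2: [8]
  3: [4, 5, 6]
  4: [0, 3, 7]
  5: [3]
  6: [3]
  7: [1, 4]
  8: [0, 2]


Visit 1, push [7]
Visit 7, push [4]
Visit 4, push [3, 0]
Visit 0, push [8]
Visit 8, push [2]
Visit 2, push []
Visit 3, push [6, 5]
Visit 5, push []
Visit 6, push []

DFS order: [1, 7, 4, 0, 8, 2, 3, 5, 6]


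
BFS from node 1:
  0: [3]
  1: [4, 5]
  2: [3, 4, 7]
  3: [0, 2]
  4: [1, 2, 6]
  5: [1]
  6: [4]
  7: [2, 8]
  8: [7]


Visit 1, enqueue [4, 5]
Visit 4, enqueue [2, 6]
Visit 5, enqueue []
Visit 2, enqueue [3, 7]
Visit 6, enqueue []
Visit 3, enqueue [0]
Visit 7, enqueue [8]
Visit 0, enqueue []
Visit 8, enqueue []

BFS order: [1, 4, 5, 2, 6, 3, 7, 0, 8]


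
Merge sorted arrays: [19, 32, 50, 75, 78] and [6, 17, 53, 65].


Take 6 from B
Take 17 from B
Take 19 from A
Take 32 from A
Take 50 from A
Take 53 from B
Take 65 from B

Merged: [6, 17, 19, 32, 50, 53, 65, 75, 78]


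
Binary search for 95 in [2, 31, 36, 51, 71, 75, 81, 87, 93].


Step 1: lo=0, hi=8, mid=4, val=71
Step 2: lo=5, hi=8, mid=6, val=81
Step 3: lo=7, hi=8, mid=7, val=87
Step 4: lo=8, hi=8, mid=8, val=93

Not found


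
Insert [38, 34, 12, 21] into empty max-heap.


Insert 38: [38]
Insert 34: [38, 34]
Insert 12: [38, 34, 12]
Insert 21: [38, 34, 12, 21]

Final heap: [38, 34, 12, 21]


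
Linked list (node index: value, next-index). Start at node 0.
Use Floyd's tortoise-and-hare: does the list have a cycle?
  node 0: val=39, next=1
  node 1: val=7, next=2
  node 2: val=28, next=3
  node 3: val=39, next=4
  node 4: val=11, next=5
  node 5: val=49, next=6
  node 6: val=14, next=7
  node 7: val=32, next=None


Floyd's tortoise (slow, +1) and hare (fast, +2):
  init: slow=0, fast=0
  step 1: slow=1, fast=2
  step 2: slow=2, fast=4
  step 3: slow=3, fast=6
  step 4: fast 6->7->None, no cycle

Cycle: no


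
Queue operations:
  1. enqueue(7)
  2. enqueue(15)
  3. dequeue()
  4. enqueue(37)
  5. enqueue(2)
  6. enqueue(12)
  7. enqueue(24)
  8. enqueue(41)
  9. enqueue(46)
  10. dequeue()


enqueue(7) -> [7]
enqueue(15) -> [7, 15]
dequeue()->7, [15]
enqueue(37) -> [15, 37]
enqueue(2) -> [15, 37, 2]
enqueue(12) -> [15, 37, 2, 12]
enqueue(24) -> [15, 37, 2, 12, 24]
enqueue(41) -> [15, 37, 2, 12, 24, 41]
enqueue(46) -> [15, 37, 2, 12, 24, 41, 46]
dequeue()->15, [37, 2, 12, 24, 41, 46]

Final queue: [37, 2, 12, 24, 41, 46]


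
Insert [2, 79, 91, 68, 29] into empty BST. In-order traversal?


Insert 2: root
Insert 79: R from 2
Insert 91: R from 2 -> R from 79
Insert 68: R from 2 -> L from 79
Insert 29: R from 2 -> L from 79 -> L from 68

In-order: [2, 29, 68, 79, 91]


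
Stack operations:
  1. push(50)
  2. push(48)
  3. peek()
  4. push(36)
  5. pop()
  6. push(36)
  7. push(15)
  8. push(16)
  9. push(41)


push(50) -> [50]
push(48) -> [50, 48]
peek()->48
push(36) -> [50, 48, 36]
pop()->36, [50, 48]
push(36) -> [50, 48, 36]
push(15) -> [50, 48, 36, 15]
push(16) -> [50, 48, 36, 15, 16]
push(41) -> [50, 48, 36, 15, 16, 41]

Final stack: [50, 48, 36, 15, 16, 41]


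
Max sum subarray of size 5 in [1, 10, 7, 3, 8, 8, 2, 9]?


[0:5]: 29
[1:6]: 36
[2:7]: 28
[3:8]: 30

Max: 36 at [1:6]


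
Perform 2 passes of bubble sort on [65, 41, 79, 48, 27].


Initial: [65, 41, 79, 48, 27]
Pass 1: [41, 65, 48, 27, 79] (3 swaps)
Pass 2: [41, 48, 27, 65, 79] (2 swaps)

After 2 passes: [41, 48, 27, 65, 79]


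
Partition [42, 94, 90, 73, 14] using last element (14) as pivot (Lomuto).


Pivot: 14
Place pivot at 0: [14, 94, 90, 73, 42]

Partitioned: [14, 94, 90, 73, 42]


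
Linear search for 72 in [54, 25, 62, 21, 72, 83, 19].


i=0: 54!=72
i=1: 25!=72
i=2: 62!=72
i=3: 21!=72
i=4: 72==72 found!

Found at 4, 5 comps


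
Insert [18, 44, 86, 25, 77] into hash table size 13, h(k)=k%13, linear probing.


Insert 18: h=5 -> slot 5
Insert 44: h=5, 1 probes -> slot 6
Insert 86: h=8 -> slot 8
Insert 25: h=12 -> slot 12
Insert 77: h=12, 1 probes -> slot 0

Table: [77, None, None, None, None, 18, 44, None, 86, None, None, None, 25]


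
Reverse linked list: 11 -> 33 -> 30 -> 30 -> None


Step 1: curr=11, set curr.next=prev(None) | reversed so far: 11
Step 2: curr=33, set curr.next=prev(11) | reversed so far: 33 -> 11
Step 3: curr=30, set curr.next=prev(33) | reversed so far: 30 -> 33 -> 11
Step 4: curr=30, set curr.next=prev(30) | reversed so far: 30 -> 30 -> 33 -> 11

30 -> 30 -> 33 -> 11 -> None


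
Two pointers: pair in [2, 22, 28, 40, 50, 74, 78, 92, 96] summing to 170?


lo=0(2)+hi=8(96)=98
lo=1(22)+hi=8(96)=118
lo=2(28)+hi=8(96)=124
lo=3(40)+hi=8(96)=136
lo=4(50)+hi=8(96)=146
lo=5(74)+hi=8(96)=170

Yes: 74+96=170


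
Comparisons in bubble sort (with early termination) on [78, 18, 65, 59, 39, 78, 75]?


Algorithm: bubble sort (with early termination)
Input: [78, 18, 65, 59, 39, 78, 75]
Sorted: [18, 39, 59, 65, 75, 78, 78]

18


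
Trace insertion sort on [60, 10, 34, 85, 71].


Initial: [60, 10, 34, 85, 71]
Insert 10: [10, 60, 34, 85, 71]
Insert 34: [10, 34, 60, 85, 71]
Insert 85: [10, 34, 60, 85, 71]
Insert 71: [10, 34, 60, 71, 85]

Sorted: [10, 34, 60, 71, 85]


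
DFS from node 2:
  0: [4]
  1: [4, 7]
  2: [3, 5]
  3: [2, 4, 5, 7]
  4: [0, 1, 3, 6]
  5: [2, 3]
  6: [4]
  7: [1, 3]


Visit 2, push [5, 3]
Visit 3, push [7, 5, 4]
Visit 4, push [6, 1, 0]
Visit 0, push []
Visit 1, push [7]
Visit 7, push []
Visit 6, push []
Visit 5, push []

DFS order: [2, 3, 4, 0, 1, 7, 6, 5]


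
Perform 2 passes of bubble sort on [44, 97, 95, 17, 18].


Initial: [44, 97, 95, 17, 18]
Pass 1: [44, 95, 17, 18, 97] (3 swaps)
Pass 2: [44, 17, 18, 95, 97] (2 swaps)

After 2 passes: [44, 17, 18, 95, 97]


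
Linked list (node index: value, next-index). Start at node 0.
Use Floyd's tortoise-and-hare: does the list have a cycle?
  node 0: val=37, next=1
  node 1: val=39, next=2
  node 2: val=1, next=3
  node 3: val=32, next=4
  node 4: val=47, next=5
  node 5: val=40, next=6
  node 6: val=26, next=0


Floyd's tortoise (slow, +1) and hare (fast, +2):
  init: slow=0, fast=0
  step 1: slow=1, fast=2
  step 2: slow=2, fast=4
  step 3: slow=3, fast=6
  step 4: slow=4, fast=1
  step 5: slow=5, fast=3
  step 6: slow=6, fast=5
  step 7: slow=0, fast=0
  slow == fast at node 0: cycle detected

Cycle: yes


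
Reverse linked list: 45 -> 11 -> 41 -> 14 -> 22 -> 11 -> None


Step 1: curr=45, set curr.next=prev(None) | reversed so far: 45
Step 2: curr=11, set curr.next=prev(45) | reversed so far: 11 -> 45
Step 3: curr=41, set curr.next=prev(11) | reversed so far: 41 -> 11 -> 45
Step 4: curr=14, set curr.next=prev(41) | reversed so far: 14 -> 41 -> 11 -> 45
Step 5: curr=22, set curr.next=prev(14) | reversed so far: 22 -> 14 -> 41 -> 11 -> 45
Step 6: curr=11, set curr.next=prev(22) | reversed so far: 11 -> 22 -> 14 -> 41 -> 11 -> 45

11 -> 22 -> 14 -> 41 -> 11 -> 45 -> None


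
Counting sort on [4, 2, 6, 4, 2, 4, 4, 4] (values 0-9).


Input: [4, 2, 6, 4, 2, 4, 4, 4]
Counts: [0, 0, 2, 0, 5, 0, 1, 0, 0, 0]

Sorted: [2, 2, 4, 4, 4, 4, 4, 6]
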